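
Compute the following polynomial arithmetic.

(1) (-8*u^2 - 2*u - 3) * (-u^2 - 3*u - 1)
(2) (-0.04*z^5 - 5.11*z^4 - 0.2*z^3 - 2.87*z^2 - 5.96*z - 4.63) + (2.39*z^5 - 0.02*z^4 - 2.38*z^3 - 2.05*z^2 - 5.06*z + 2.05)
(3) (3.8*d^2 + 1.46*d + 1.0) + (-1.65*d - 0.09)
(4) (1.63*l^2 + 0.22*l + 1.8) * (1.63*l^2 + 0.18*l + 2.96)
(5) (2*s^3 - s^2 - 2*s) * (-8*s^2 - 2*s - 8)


(1) = 8*u^4 + 26*u^3 + 17*u^2 + 11*u + 3
(2) = 2.35*z^5 - 5.13*z^4 - 2.58*z^3 - 4.92*z^2 - 11.02*z - 2.58
(3) = 3.8*d^2 - 0.19*d + 0.91
(4) = 2.6569*l^4 + 0.652*l^3 + 7.7984*l^2 + 0.9752*l + 5.328
(5) = -16*s^5 + 4*s^4 + 2*s^3 + 12*s^2 + 16*s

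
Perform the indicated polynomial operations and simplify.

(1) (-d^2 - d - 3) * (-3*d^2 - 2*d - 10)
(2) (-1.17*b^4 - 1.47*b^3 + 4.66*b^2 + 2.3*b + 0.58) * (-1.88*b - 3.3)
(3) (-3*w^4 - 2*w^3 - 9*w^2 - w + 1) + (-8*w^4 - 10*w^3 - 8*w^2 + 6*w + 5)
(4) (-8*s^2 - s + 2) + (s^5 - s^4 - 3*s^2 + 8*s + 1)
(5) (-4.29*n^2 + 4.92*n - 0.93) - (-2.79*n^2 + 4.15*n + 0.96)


(1) = 3*d^4 + 5*d^3 + 21*d^2 + 16*d + 30
(2) = 2.1996*b^5 + 6.6246*b^4 - 3.9098*b^3 - 19.702*b^2 - 8.6804*b - 1.914
(3) = -11*w^4 - 12*w^3 - 17*w^2 + 5*w + 6
(4) = s^5 - s^4 - 11*s^2 + 7*s + 3
(5) = -1.5*n^2 + 0.77*n - 1.89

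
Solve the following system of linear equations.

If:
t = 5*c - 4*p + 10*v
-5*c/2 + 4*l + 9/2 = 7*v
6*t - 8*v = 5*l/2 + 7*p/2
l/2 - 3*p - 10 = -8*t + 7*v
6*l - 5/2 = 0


Then:
c = -303/76
l = 5/12
p = -11/380
t = 1841/570
v = 1051/456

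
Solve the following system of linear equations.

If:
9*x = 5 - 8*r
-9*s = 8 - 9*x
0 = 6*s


Then:
r = -3/8
s = 0
x = 8/9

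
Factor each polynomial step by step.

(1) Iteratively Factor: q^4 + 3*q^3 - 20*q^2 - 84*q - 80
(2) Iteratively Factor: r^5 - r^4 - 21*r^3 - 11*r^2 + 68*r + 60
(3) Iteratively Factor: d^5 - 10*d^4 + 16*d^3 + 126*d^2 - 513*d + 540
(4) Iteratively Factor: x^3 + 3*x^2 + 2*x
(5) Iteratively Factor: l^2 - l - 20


(1) = (q - 5)*(q^3 + 8*q^2 + 20*q + 16) = (q - 5)*(q + 2)*(q^2 + 6*q + 8) = (q - 5)*(q + 2)^2*(q + 4)
(2) = (r + 3)*(r^4 - 4*r^3 - 9*r^2 + 16*r + 20) = (r + 2)*(r + 3)*(r^3 - 6*r^2 + 3*r + 10) = (r - 5)*(r + 2)*(r + 3)*(r^2 - r - 2) = (r - 5)*(r + 1)*(r + 2)*(r + 3)*(r - 2)
(3) = (d - 3)*(d^4 - 7*d^3 - 5*d^2 + 111*d - 180) = (d - 5)*(d - 3)*(d^3 - 2*d^2 - 15*d + 36) = (d - 5)*(d - 3)^2*(d^2 + d - 12) = (d - 5)*(d - 3)^2*(d + 4)*(d - 3)
(4) = (x + 1)*(x^2 + 2*x) = x*(x + 1)*(x + 2)
(5) = (l - 5)*(l + 4)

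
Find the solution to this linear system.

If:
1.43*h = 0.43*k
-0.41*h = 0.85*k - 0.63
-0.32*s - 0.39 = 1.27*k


Then:
h = 0.19
k = 0.65
s = -3.79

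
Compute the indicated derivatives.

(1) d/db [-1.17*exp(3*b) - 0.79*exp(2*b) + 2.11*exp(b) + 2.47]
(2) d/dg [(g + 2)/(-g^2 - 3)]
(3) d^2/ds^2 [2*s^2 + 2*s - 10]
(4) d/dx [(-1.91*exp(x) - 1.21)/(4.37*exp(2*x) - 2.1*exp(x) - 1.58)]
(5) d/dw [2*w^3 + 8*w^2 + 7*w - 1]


(1) = (-3.51*exp(2*b) - 1.58*exp(b) + 2.11)*exp(b)
(2) = (-g^2 + 2*g*(g + 2) - 3)/(g^2 + 3)^2
(3) = 4
(4) = (8.3467*exp(2*x) + 10.5754*exp(x) + 0.4768)*exp(x)/(19.0969*exp(4*x) - 18.354*exp(3*x) - 9.3992*exp(2*x) + 6.636*exp(x) + 2.4964)
(5) = 6*w^2 + 16*w + 7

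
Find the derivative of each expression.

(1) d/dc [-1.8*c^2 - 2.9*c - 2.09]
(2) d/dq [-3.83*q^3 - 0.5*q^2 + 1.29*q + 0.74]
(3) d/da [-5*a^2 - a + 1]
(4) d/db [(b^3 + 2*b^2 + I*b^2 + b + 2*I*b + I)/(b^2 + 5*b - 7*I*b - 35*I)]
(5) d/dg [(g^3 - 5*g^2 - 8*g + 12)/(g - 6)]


(1) = -3.6*c - 2.9
(2) = -11.49*q^2 - 1.0*q + 1.29
(3) = -10*a - 1
(4) = (b^4 + b^3*(10 - 14*I) + b^2*(16 - 116*I) + b*(70 - 142*I) + 63 - 40*I)/(b^4 + b^3*(10 - 14*I) + b^2*(-24 - 140*I) + b*(-490 - 350*I) - 1225)
(5) = 2*g + 1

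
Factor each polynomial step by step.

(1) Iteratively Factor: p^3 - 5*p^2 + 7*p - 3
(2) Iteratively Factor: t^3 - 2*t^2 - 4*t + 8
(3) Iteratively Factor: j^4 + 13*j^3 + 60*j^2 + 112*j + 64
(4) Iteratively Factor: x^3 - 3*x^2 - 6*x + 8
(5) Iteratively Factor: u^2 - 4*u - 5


(1) = (p - 1)*(p^2 - 4*p + 3) = (p - 1)^2*(p - 3)
(2) = (t - 2)*(t^2 - 4) = (t - 2)^2*(t + 2)
(3) = (j + 4)*(j^3 + 9*j^2 + 24*j + 16) = (j + 4)^2*(j^2 + 5*j + 4) = (j + 1)*(j + 4)^2*(j + 4)
(4) = (x - 4)*(x^2 + x - 2) = (x - 4)*(x + 2)*(x - 1)
(5) = (u - 5)*(u + 1)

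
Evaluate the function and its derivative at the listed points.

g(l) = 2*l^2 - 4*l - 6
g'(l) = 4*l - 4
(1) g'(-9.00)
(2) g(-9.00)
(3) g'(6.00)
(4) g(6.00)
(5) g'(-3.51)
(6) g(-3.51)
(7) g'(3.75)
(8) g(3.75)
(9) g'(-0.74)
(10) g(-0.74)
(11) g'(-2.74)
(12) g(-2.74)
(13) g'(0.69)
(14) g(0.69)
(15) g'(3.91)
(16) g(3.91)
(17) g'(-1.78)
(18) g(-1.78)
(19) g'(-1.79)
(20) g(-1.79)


(1) = -40.00
(2) = 192.00
(3) = 20.00
(4) = 42.00
(5) = -18.04
(6) = 32.68
(7) = 11.00
(8) = 7.12
(9) = -6.96
(10) = -1.94
(11) = -14.96
(12) = 19.98
(13) = -1.24
(14) = -7.81
(15) = 11.64
(16) = 8.94
(17) = -11.12
(18) = 7.46
(19) = -11.16
(20) = 7.57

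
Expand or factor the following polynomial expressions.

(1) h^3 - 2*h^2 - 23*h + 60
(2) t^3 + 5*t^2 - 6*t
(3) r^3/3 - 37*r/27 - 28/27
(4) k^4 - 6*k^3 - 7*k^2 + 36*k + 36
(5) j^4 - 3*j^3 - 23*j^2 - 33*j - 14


(1) = (h - 4)*(h - 3)*(h + 5)
(2) = t*(t - 1)*(t + 6)
(3) = (r/3 + 1/3)*(r - 7/3)*(r + 4/3)
(4) = (k - 6)*(k - 3)*(k + 1)*(k + 2)
(5) = (j - 7)*(j + 1)^2*(j + 2)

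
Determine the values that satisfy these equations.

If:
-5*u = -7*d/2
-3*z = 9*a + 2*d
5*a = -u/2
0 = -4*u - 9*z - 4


Then:
a = -28/131
d = 400/131
u = 280/131
z = -548/393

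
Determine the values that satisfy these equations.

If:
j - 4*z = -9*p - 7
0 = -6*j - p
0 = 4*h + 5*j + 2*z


Then:
h = -43*z/106 - 35/212
j = 7/53 - 4*z/53
p = 24*z/53 - 42/53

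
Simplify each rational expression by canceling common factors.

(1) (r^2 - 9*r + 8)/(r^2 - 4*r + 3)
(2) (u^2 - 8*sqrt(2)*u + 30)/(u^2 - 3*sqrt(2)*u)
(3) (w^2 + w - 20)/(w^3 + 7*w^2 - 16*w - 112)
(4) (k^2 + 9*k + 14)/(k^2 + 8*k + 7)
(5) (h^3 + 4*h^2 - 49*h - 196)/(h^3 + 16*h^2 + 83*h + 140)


(1) = (r - 8)/(r - 3)
(2) = (u - 5*sqrt(2))/u
(3) = (w + 5)/(w^2 + 11*w + 28)
(4) = (k + 2)/(k + 1)
(5) = (h - 7)/(h + 5)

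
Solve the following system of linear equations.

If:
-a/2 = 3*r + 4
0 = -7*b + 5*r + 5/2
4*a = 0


Then:
a = 0
b = -25/42
r = -4/3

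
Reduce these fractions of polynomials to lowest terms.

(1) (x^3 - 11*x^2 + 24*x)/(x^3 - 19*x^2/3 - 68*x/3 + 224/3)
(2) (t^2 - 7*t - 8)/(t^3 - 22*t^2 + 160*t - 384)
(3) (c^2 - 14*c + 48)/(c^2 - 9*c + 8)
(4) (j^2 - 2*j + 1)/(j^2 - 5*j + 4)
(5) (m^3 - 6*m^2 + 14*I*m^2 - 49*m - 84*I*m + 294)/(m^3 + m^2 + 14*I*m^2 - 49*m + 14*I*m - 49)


(1) = (3*x^2 - 9*x)/(3*x^2 + 5*x - 28)
(2) = (t + 1)/(t^2 - 14*t + 48)
(3) = (c - 6)/(c - 1)
(4) = (j - 1)/(j - 4)
(5) = (m - 6)/(m + 1)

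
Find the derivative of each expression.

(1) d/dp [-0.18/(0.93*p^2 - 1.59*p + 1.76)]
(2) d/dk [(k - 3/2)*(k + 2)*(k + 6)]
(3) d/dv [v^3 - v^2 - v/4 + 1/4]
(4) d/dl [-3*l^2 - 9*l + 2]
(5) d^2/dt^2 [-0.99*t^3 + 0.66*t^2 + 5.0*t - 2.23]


(1) = (0.3348*p - 0.2862)/(0.93*p^2 - 1.59*p + 1.76)^2
(2) = k*(3*k + 13)
(3) = 3*v^2 - 2*v - 1/4
(4) = -6*l - 9
(5) = 1.32 - 5.94*t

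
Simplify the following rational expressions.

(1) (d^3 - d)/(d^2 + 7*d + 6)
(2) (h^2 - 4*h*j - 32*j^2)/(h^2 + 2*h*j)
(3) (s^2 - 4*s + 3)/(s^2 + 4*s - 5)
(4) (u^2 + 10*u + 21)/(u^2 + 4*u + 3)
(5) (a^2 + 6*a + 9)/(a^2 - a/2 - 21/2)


(1) = (d^2 - d)/(d + 6)
(2) = (h^2 - 4*h*j - 32*j^2)/(h^2 + 2*h*j)
(3) = (s - 3)/(s + 5)
(4) = (u + 7)/(u + 1)
(5) = (2*a + 6)/(2*a - 7)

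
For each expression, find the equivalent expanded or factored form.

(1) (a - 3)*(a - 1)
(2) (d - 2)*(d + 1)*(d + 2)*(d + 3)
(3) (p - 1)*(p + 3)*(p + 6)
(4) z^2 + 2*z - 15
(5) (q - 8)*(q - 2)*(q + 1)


(1) = a^2 - 4*a + 3
(2) = d^4 + 4*d^3 - d^2 - 16*d - 12
(3) = p^3 + 8*p^2 + 9*p - 18
(4) = (z - 3)*(z + 5)
(5) = q^3 - 9*q^2 + 6*q + 16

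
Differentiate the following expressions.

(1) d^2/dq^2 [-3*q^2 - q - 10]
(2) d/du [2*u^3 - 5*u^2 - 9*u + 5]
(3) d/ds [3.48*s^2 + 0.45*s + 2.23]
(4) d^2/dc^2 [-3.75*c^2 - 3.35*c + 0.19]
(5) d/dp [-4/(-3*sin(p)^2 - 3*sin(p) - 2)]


(1) = -6
(2) = 6*u^2 - 10*u - 9
(3) = 6.96*s + 0.45
(4) = -7.50000000000000
(5) = -12*(2*sin(p) + 1)*cos(p)/(3*sin(p)^2 + 3*sin(p) + 2)^2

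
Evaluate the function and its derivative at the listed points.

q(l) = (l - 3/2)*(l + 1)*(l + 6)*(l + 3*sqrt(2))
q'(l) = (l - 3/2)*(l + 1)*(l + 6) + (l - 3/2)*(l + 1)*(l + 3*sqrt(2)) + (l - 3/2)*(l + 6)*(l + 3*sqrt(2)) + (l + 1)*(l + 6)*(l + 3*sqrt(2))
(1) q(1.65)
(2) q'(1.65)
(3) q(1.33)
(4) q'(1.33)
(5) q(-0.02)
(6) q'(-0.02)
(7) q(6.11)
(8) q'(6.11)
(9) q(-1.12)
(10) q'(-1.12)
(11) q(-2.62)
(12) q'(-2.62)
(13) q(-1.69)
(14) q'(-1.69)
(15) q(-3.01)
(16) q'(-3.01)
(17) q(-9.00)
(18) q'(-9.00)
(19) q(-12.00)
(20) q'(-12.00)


(1) = 17.92
(2) = 131.60
(3) = -16.18
(4) = 83.12
(5) = -37.61
(6) = -28.83
(7) = 4109.28
(8) = 2205.60
(9) = 4.79
(10) = -39.24
(11) = 36.61
(12) = 1.91
(13) = 24.22
(14) = -27.58
(15) = 33.41
(16) = 14.25
(17) = 1198.85
(18) = -915.65
(19) = 6911.81
(20) = -3183.30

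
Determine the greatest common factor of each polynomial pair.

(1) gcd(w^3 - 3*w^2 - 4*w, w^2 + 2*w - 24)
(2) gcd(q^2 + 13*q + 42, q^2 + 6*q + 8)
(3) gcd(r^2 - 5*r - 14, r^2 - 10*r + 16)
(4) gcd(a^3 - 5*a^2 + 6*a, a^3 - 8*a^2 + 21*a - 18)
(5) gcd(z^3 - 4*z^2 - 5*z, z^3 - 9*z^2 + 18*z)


(1) = w - 4
(2) = gcd((q + 6)*(q + 7), (q + 2)*(q + 4)) = 1
(3) = gcd((r - 7)*(r + 2), (r - 8)*(r - 2)) = 1
(4) = a^2 - 5*a + 6
(5) = gcd(z*(z - 5)*(z + 1), z*(z - 6)*(z - 3)) = z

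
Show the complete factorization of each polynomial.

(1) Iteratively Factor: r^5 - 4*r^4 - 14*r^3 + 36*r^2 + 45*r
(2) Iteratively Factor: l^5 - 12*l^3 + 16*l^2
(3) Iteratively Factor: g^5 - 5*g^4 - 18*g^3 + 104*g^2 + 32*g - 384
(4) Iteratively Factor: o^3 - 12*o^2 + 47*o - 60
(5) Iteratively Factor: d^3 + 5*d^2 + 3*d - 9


(1) = (r - 5)*(r^4 + r^3 - 9*r^2 - 9*r) = (r - 5)*(r + 3)*(r^3 - 2*r^2 - 3*r) = r*(r - 5)*(r + 3)*(r^2 - 2*r - 3) = r*(r - 5)*(r - 3)*(r + 3)*(r + 1)
(2) = (l)*(l^4 - 12*l^2 + 16*l) = l*(l - 2)*(l^3 + 2*l^2 - 8*l) = l^2*(l - 2)*(l^2 + 2*l - 8) = l^2*(l - 2)^2*(l + 4)
(3) = (g - 3)*(g^4 - 2*g^3 - 24*g^2 + 32*g + 128) = (g - 4)*(g - 3)*(g^3 + 2*g^2 - 16*g - 32) = (g - 4)*(g - 3)*(g + 2)*(g^2 - 16) = (g - 4)^2*(g - 3)*(g + 2)*(g + 4)
(4) = (o - 4)*(o^2 - 8*o + 15) = (o - 4)*(o - 3)*(o - 5)
(5) = (d + 3)*(d^2 + 2*d - 3) = (d - 1)*(d + 3)*(d + 3)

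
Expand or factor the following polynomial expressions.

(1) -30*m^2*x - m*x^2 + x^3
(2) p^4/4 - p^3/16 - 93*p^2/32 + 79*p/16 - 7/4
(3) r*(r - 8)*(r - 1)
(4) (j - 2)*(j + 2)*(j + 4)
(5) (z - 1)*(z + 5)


(1) = x*(-6*m + x)*(5*m + x)
(2) = (p/4 + 1)*(p - 2)*(p - 7/4)*(p - 1/2)
(3) = r^3 - 9*r^2 + 8*r
(4) = j^3 + 4*j^2 - 4*j - 16
(5) = z^2 + 4*z - 5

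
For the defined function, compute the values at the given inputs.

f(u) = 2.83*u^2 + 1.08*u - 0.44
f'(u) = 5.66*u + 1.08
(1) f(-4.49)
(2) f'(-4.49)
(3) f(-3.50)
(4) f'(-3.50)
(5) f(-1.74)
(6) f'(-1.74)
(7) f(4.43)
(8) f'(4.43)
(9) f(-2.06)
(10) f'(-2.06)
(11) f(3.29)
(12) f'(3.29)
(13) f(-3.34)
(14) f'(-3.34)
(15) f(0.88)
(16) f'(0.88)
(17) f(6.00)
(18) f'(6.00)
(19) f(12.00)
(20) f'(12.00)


(1) = 51.76
(2) = -24.33
(3) = 30.45
(4) = -18.73
(5) = 6.25
(6) = -8.77
(7) = 59.88
(8) = 26.15
(9) = 9.34
(10) = -10.58
(11) = 33.75
(12) = 19.70
(13) = 27.52
(14) = -17.82
(15) = 2.70
(16) = 6.06
(17) = 107.92
(18) = 35.04
(19) = 420.04
(20) = 69.00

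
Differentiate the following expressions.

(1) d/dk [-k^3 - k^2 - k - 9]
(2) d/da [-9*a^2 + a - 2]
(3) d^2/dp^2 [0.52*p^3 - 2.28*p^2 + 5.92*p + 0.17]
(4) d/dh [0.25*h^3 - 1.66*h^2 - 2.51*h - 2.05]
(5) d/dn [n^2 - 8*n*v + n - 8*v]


(1) = -3*k^2 - 2*k - 1
(2) = 1 - 18*a
(3) = 3.12*p - 4.56
(4) = 0.75*h^2 - 3.32*h - 2.51
(5) = 2*n - 8*v + 1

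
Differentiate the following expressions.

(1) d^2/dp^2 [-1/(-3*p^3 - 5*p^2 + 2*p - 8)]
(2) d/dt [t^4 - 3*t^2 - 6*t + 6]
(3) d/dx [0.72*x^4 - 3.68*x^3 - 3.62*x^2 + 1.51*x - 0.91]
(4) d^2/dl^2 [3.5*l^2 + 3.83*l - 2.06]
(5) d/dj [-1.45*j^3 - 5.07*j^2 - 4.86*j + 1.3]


(1) = 2*(-(9*p + 5)*(3*p^3 + 5*p^2 - 2*p + 8) + (9*p^2 + 10*p - 2)^2)/(3*p^3 + 5*p^2 - 2*p + 8)^3
(2) = 4*t^3 - 6*t - 6
(3) = 2.88*x^3 - 11.04*x^2 - 7.24*x + 1.51
(4) = 7.00000000000000
(5) = -4.35*j^2 - 10.14*j - 4.86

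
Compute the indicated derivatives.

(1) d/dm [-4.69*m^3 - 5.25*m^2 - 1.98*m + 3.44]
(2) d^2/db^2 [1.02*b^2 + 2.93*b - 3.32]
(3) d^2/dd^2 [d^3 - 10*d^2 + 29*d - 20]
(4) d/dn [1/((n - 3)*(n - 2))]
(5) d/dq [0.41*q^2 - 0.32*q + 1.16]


(1) = -14.07*m^2 - 10.5*m - 1.98
(2) = 2.04000000000000
(3) = 6*d - 20
(4) = (5 - 2*n)/(n^4 - 10*n^3 + 37*n^2 - 60*n + 36)
(5) = 0.82*q - 0.32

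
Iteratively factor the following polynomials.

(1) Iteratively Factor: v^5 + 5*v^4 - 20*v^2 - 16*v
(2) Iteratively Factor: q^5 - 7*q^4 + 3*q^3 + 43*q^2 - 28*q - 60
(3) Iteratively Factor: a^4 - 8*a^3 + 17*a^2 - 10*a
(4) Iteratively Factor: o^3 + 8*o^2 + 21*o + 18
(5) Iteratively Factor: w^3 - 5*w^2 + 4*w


(1) = (v + 4)*(v^4 + v^3 - 4*v^2 - 4*v) = (v + 2)*(v + 4)*(v^3 - v^2 - 2*v) = (v - 2)*(v + 2)*(v + 4)*(v^2 + v) = (v - 2)*(v + 1)*(v + 2)*(v + 4)*(v)
(2) = (q - 2)*(q^4 - 5*q^3 - 7*q^2 + 29*q + 30) = (q - 3)*(q - 2)*(q^3 - 2*q^2 - 13*q - 10) = (q - 3)*(q - 2)*(q + 1)*(q^2 - 3*q - 10) = (q - 5)*(q - 3)*(q - 2)*(q + 1)*(q + 2)
(3) = (a - 2)*(a^3 - 6*a^2 + 5*a) = (a - 2)*(a - 1)*(a^2 - 5*a) = (a - 5)*(a - 2)*(a - 1)*(a)
(4) = (o + 2)*(o^2 + 6*o + 9) = (o + 2)*(o + 3)*(o + 3)
(5) = (w)*(w^2 - 5*w + 4) = w*(w - 1)*(w - 4)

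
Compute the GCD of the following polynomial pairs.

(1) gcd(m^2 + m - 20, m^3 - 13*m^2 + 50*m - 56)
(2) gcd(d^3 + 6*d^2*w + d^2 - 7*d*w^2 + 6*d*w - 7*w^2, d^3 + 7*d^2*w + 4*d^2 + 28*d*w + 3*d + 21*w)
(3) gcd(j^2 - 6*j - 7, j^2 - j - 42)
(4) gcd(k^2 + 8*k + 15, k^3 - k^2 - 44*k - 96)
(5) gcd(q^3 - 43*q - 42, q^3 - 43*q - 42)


(1) = gcd((m - 4)*(m + 5), (m - 7)*(m - 4)*(m - 2)) = m - 4
(2) = d^2 + 7*d*w + d + 7*w
(3) = gcd((j - 7)*(j + 1), (j - 7)*(j + 6)) = j - 7
(4) = k + 3
(5) = q^3 - 43*q - 42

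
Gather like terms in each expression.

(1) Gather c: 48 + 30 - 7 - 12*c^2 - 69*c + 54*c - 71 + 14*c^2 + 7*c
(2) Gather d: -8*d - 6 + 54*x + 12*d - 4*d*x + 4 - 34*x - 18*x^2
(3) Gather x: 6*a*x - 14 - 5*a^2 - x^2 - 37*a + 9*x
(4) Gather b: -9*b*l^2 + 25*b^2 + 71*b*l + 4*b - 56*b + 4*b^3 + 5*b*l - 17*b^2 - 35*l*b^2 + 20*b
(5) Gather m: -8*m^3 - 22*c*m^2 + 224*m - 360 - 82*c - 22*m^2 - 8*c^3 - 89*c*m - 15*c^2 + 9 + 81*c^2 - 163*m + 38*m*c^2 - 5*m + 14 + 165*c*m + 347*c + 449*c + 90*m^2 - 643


(1) = 2*c^2 - 8*c
(2) = d*(4 - 4*x) - 18*x^2 + 20*x - 2
(3) = -5*a^2 - 37*a - x^2 + x*(6*a + 9) - 14
(4) = 4*b^3 + b^2*(8 - 35*l) + b*(-9*l^2 + 76*l - 32)
(5) = -8*c^3 + 66*c^2 + 714*c - 8*m^3 + m^2*(68 - 22*c) + m*(38*c^2 + 76*c + 56) - 980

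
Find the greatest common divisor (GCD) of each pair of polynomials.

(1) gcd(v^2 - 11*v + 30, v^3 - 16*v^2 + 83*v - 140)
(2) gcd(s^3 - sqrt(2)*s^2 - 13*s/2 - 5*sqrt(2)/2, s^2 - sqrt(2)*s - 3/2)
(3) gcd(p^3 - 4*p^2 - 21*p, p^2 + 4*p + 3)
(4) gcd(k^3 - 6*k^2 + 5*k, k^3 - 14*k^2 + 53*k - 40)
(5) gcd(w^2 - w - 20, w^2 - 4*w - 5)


(1) = gcd((v - 6)*(v - 5), (v - 7)*(v - 5)*(v - 4)) = v - 5
(2) = s + sqrt(2)/2
(3) = p + 3
(4) = k^2 - 6*k + 5
(5) = gcd((w - 5)*(w + 4), (w - 5)*(w + 1)) = w - 5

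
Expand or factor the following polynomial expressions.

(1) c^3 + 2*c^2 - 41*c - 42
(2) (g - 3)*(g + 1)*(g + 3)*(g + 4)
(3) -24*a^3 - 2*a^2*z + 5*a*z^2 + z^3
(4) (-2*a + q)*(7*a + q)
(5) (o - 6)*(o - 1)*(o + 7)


(1) = (c - 6)*(c + 1)*(c + 7)
(2) = g^4 + 5*g^3 - 5*g^2 - 45*g - 36
(3) = (-2*a + z)*(3*a + z)*(4*a + z)
(4) = -14*a^2 + 5*a*q + q^2
(5) = o^3 - 43*o + 42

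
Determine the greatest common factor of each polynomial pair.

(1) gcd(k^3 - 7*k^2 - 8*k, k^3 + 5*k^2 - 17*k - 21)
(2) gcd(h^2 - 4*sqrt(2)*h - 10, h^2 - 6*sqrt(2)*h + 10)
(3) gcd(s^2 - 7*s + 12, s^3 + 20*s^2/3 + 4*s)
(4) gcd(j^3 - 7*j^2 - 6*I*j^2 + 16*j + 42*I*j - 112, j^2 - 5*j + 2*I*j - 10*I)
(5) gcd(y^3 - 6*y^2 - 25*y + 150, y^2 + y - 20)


(1) = k + 1
(2) = h - 5*sqrt(2)
(3) = 1
(4) = gcd((j - 7)*(j - 8*I)*(j + 2*I), (j - 5)*(j + 2*I)) = j + 2*I
(5) = gcd((y - 6)*(y - 5)*(y + 5), (y - 4)*(y + 5)) = y + 5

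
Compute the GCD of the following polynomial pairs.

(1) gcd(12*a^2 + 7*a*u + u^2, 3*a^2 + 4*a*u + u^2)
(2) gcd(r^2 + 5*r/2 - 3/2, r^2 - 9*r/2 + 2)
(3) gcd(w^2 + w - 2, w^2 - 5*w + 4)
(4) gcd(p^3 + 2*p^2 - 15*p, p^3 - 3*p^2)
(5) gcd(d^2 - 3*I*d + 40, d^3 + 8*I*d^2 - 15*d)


(1) = 3*a + u
(2) = gcd((r - 1/2)*(r + 3), (r - 4)*(r - 1/2)) = r - 1/2
(3) = gcd((w - 1)*(w + 2), (w - 4)*(w - 1)) = w - 1
(4) = gcd(p*(p - 3)*(p + 5), p^2*(p - 3)) = p^2 - 3*p
(5) = d + 5*I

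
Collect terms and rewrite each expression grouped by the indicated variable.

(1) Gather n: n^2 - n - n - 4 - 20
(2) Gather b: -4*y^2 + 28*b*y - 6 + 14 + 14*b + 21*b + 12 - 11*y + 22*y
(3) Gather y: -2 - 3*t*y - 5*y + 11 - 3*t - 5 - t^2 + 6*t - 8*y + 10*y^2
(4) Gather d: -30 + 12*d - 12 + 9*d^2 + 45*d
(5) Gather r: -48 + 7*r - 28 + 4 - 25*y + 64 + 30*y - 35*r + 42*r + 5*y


(1) = n^2 - 2*n - 24
(2) = b*(28*y + 35) - 4*y^2 + 11*y + 20
(3) = -t^2 + 3*t + 10*y^2 + y*(-3*t - 13) + 4
(4) = 9*d^2 + 57*d - 42
(5) = 14*r + 10*y - 8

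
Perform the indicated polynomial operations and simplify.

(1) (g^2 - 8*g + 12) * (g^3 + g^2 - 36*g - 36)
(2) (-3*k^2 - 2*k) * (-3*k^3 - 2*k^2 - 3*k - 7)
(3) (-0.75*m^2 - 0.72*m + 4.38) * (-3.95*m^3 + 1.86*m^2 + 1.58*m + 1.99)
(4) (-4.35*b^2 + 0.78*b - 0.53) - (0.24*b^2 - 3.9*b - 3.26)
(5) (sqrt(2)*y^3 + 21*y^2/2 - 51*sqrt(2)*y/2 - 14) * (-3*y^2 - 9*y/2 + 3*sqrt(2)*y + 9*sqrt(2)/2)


(1) = g^5 - 7*g^4 - 32*g^3 + 264*g^2 - 144*g - 432
(2) = 9*k^5 + 12*k^4 + 13*k^3 + 27*k^2 + 14*k
(3) = 2.9625*m^5 + 1.449*m^4 - 19.8252*m^3 + 5.5167*m^2 + 5.4876*m + 8.7162
(4) = -4.59*b^2 + 4.68*b + 2.73
(5) = -3*sqrt(2)*y^5 - 51*y^4/2 - 9*sqrt(2)*y^4/2 - 153*y^3/4 + 108*sqrt(2)*y^3 - 111*y^2 + 162*sqrt(2)*y^2 - 333*y/2 - 42*sqrt(2)*y - 63*sqrt(2)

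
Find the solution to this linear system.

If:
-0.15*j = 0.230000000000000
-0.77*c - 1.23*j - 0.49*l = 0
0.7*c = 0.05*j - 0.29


Then:
c = -0.52
j = -1.53
l = 4.67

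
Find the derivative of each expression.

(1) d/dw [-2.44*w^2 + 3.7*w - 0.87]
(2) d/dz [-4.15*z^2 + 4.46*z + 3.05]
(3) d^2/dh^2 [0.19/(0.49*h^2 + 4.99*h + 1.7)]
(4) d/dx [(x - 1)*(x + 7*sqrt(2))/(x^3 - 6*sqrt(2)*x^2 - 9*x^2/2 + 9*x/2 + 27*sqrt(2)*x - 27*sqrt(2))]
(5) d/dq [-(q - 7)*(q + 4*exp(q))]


(1) = 3.7 - 4.88*w
(2) = 4.46 - 8.3*z
(3) = (-0.091238*h^2 - 0.929138*h + 0.19*(0.98*h + 4.99)*(1.96*h + 9.98) - 0.31654)/(0.49*h^2 + 4.99*h + 1.7)^3
(4) = 2*(-3*(x - 1)*(x + 7*sqrt(2))*(2*x^2 - 8*sqrt(2)*x - 6*x + 3 + 18*sqrt(2)) + (2*x - 1 + 7*sqrt(2))*(2*x^3 - 12*sqrt(2)*x^2 - 9*x^2 + 9*x + 54*sqrt(2)*x - 54*sqrt(2)))/(2*x^3 - 12*sqrt(2)*x^2 - 9*x^2 + 9*x + 54*sqrt(2)*x - 54*sqrt(2))^2
(5) = -4*q*exp(q) - 2*q + 24*exp(q) + 7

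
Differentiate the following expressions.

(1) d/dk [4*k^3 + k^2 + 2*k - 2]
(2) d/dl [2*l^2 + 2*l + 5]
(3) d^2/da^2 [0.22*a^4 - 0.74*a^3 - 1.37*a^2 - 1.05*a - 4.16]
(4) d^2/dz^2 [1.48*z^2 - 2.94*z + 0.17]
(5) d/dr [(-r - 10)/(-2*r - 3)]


(1) = 12*k^2 + 2*k + 2
(2) = 4*l + 2
(3) = 2.64*a^2 - 4.44*a - 2.74
(4) = 2.96000000000000
(5) = -17/(2*r + 3)^2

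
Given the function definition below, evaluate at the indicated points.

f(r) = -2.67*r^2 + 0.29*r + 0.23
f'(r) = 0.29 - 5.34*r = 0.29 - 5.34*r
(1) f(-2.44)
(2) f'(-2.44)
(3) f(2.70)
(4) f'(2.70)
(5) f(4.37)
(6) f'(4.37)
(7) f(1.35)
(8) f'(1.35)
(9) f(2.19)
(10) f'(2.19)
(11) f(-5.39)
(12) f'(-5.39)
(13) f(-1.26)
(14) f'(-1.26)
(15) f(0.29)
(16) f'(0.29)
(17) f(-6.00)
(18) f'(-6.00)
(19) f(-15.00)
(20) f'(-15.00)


(1) = -16.37
(2) = 13.32
(3) = -18.45
(4) = -14.13
(5) = -49.49
(6) = -23.05
(7) = -4.24
(8) = -6.92
(9) = -11.94
(10) = -11.40
(11) = -78.90
(12) = 29.07
(13) = -4.37
(14) = 7.02
(15) = 0.09
(16) = -1.26
(17) = -97.63
(18) = 32.33
(19) = -604.87
(20) = 80.39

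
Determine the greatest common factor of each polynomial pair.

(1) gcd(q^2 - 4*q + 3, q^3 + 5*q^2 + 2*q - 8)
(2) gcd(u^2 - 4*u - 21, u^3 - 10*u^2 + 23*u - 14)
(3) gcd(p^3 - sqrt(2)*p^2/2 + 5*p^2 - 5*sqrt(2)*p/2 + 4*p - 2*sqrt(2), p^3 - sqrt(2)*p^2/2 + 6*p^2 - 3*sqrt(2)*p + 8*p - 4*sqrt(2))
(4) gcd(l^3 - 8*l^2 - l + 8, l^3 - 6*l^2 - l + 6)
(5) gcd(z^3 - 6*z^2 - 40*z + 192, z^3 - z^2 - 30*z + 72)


(1) = gcd((q - 3)*(q - 1), (q - 1)*(q + 2)*(q + 4)) = q - 1
(2) = gcd((u - 7)*(u + 3), (u - 7)*(u - 2)*(u - 1)) = u - 7
(3) = gcd((p + 1)*(p + 4)*(p - sqrt(2)/2), (p + 2)*(p + 4)*(p - sqrt(2)/2)) = p^2 + p*(4 - sqrt(2)/2) - 2*sqrt(2)
(4) = l^2 - 1
(5) = gcd((z - 8)*(z - 4)*(z + 6), (z - 4)*(z - 3)*(z + 6)) = z^2 + 2*z - 24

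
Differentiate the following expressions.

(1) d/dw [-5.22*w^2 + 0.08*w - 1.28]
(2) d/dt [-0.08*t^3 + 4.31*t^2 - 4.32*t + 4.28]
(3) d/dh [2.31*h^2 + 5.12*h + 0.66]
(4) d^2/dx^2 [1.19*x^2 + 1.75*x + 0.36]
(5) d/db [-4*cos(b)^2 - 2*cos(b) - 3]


(1) = 0.08 - 10.44*w
(2) = -0.24*t^2 + 8.62*t - 4.32
(3) = 4.62*h + 5.12
(4) = 2.38000000000000
(5) = 2*(4*cos(b) + 1)*sin(b)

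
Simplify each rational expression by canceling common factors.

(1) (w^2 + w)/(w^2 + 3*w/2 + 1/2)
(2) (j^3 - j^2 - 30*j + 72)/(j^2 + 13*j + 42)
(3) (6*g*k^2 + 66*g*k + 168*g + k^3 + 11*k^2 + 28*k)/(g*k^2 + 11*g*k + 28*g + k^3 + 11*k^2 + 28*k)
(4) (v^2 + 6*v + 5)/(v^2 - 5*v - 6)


(1) = 2*w/(2*w + 1)
(2) = (j^2 - 7*j + 12)/(j + 7)
(3) = (6*g + k)/(g + k)
(4) = (v + 5)/(v - 6)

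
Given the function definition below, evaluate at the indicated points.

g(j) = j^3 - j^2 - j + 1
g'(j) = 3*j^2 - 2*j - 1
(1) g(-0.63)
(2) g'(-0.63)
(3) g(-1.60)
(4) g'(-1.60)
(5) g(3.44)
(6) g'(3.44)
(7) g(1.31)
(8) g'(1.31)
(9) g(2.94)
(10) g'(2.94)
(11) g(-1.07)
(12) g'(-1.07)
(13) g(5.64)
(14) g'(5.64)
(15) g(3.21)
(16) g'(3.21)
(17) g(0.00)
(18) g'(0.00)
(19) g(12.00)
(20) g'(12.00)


(1) = 0.98
(2) = 1.45
(3) = -4.06
(4) = 9.88
(5) = 26.43
(6) = 27.62
(7) = 0.22
(8) = 1.53
(9) = 14.83
(10) = 19.05
(11) = -0.30
(12) = 4.57
(13) = 142.96
(14) = 83.15
(15) = 20.56
(16) = 23.49
(17) = 1.00
(18) = -1.00
(19) = 1573.00
(20) = 407.00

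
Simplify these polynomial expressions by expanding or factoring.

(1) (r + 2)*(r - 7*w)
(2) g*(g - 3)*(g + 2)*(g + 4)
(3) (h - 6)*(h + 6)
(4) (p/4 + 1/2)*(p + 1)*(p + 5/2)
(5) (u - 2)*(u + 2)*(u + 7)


(1) = r^2 - 7*r*w + 2*r - 14*w
(2) = g^4 + 3*g^3 - 10*g^2 - 24*g
(3) = h^2 - 36
(4) = p^3/4 + 11*p^2/8 + 19*p/8 + 5/4
(5) = u^3 + 7*u^2 - 4*u - 28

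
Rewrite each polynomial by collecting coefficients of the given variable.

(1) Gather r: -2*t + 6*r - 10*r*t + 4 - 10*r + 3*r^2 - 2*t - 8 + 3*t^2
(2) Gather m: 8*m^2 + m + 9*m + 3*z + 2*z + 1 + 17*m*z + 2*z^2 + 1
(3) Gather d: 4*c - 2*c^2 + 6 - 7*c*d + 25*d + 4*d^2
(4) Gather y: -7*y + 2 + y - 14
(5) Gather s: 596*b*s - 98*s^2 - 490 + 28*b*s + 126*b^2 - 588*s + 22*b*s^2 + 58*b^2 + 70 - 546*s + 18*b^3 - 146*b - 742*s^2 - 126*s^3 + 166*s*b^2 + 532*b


(1) = 3*r^2 + r*(-10*t - 4) + 3*t^2 - 4*t - 4
(2) = 8*m^2 + m*(17*z + 10) + 2*z^2 + 5*z + 2
(3) = -2*c^2 + 4*c + 4*d^2 + d*(25 - 7*c) + 6
(4) = -6*y - 12
(5) = 18*b^3 + 184*b^2 + 386*b - 126*s^3 + s^2*(22*b - 840) + s*(166*b^2 + 624*b - 1134) - 420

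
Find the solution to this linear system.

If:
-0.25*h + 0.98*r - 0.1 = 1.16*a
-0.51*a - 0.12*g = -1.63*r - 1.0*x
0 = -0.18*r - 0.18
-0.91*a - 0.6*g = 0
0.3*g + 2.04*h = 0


Then:
a = -0.89
g = 1.35
h = -0.20
r = -1.00
x = 1.34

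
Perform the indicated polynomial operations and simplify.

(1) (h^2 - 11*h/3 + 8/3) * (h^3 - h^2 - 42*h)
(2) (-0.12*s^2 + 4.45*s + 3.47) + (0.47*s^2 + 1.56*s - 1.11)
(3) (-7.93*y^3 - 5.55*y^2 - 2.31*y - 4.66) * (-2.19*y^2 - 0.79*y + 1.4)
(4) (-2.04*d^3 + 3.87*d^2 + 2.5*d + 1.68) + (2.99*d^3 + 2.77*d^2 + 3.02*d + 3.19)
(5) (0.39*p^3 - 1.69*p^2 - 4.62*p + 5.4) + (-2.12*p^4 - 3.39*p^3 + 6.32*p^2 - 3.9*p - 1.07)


(1) = h^5 - 14*h^4/3 - 107*h^3/3 + 454*h^2/3 - 112*h
(2) = 0.35*s^2 + 6.01*s + 2.36
(3) = 17.3667*y^5 + 18.4192*y^4 - 1.6586*y^3 + 4.2603*y^2 + 0.4474*y - 6.524
(4) = 0.95*d^3 + 6.64*d^2 + 5.52*d + 4.87
(5) = -2.12*p^4 - 3.0*p^3 + 4.63*p^2 - 8.52*p + 4.33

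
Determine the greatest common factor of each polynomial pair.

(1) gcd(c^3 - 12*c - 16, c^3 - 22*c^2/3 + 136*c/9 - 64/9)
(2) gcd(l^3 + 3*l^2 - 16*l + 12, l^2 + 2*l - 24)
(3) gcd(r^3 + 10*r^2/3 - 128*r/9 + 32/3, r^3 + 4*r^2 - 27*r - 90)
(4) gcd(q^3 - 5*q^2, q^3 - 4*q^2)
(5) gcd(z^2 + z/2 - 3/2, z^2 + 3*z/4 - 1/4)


(1) = gcd((c - 4)*(c + 2)^2, (c - 4)*(c - 8/3)*(c - 2/3)) = c - 4
(2) = gcd((l - 2)*(l - 1)*(l + 6), (l - 4)*(l + 6)) = l + 6
(3) = gcd((r - 4/3)^2*(r + 6), (r - 5)*(r + 3)*(r + 6)) = r + 6
(4) = q^2
(5) = gcd((z - 1)*(z + 3/2), (z - 1/4)*(z + 1)) = 1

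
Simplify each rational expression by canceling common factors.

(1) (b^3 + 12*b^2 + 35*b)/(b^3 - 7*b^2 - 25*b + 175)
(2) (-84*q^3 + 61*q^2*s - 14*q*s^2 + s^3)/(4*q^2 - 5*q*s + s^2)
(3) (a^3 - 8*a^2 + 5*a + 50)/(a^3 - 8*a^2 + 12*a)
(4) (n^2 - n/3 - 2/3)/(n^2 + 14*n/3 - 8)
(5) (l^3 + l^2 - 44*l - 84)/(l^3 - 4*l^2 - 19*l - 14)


(1) = (b^2 + 7*b)/(b^2 - 12*b + 35)
(2) = (-21*q^2 + 10*q*s - s^2)/(q - s)
(3) = (a^3 - 8*a^2 + 5*a + 50)/(a^3 - 8*a^2 + 12*a)
(4) = (3*n^2 - n - 2)/(3*n^2 + 14*n - 24)
(5) = (l + 6)/(l + 1)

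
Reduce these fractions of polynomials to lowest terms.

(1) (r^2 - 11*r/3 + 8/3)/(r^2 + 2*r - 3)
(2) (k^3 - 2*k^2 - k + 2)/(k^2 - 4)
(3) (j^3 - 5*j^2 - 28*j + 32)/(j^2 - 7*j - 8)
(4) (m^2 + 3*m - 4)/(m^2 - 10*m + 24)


(1) = (3*r - 8)/(3*r + 9)
(2) = (k^2 - 1)/(k + 2)
(3) = (j^2 + 3*j - 4)/(j + 1)
(4) = (m^2 + 3*m - 4)/(m^2 - 10*m + 24)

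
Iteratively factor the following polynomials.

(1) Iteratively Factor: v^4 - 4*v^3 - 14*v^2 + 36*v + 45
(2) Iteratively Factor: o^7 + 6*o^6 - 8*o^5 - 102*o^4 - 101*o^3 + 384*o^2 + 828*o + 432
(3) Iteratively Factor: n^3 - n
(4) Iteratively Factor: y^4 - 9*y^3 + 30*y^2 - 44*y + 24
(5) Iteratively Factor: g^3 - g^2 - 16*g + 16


(1) = (v - 3)*(v^3 - v^2 - 17*v - 15) = (v - 3)*(v + 3)*(v^2 - 4*v - 5) = (v - 3)*(v + 1)*(v + 3)*(v - 5)
(2) = (o - 3)*(o^6 + 9*o^5 + 19*o^4 - 45*o^3 - 236*o^2 - 324*o - 144) = (o - 3)*(o + 2)*(o^5 + 7*o^4 + 5*o^3 - 55*o^2 - 126*o - 72) = (o - 3)*(o + 2)^2*(o^4 + 5*o^3 - 5*o^2 - 45*o - 36) = (o - 3)^2*(o + 2)^2*(o^3 + 8*o^2 + 19*o + 12) = (o - 3)^2*(o + 2)^2*(o + 4)*(o^2 + 4*o + 3) = (o - 3)^2*(o + 2)^2*(o + 3)*(o + 4)*(o + 1)
(3) = (n - 1)*(n^2 + n) = (n - 1)*(n + 1)*(n)
(4) = (y - 2)*(y^3 - 7*y^2 + 16*y - 12) = (y - 2)^2*(y^2 - 5*y + 6) = (y - 2)^3*(y - 3)
(5) = (g - 4)*(g^2 + 3*g - 4) = (g - 4)*(g + 4)*(g - 1)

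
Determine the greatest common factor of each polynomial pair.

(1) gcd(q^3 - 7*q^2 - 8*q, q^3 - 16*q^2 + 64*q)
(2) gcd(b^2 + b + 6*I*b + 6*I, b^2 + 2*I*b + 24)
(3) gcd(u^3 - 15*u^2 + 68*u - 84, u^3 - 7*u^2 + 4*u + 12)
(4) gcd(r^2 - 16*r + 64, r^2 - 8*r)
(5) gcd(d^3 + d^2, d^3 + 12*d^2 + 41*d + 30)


(1) = q^2 - 8*q
(2) = b + 6*I
(3) = u^2 - 8*u + 12
(4) = r - 8
(5) = gcd(d^2*(d + 1), (d + 1)*(d + 5)*(d + 6)) = d + 1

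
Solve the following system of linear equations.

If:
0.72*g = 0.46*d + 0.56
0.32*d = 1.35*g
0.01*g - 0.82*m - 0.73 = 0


Then:
d = -1.94
g = -0.46
m = -0.90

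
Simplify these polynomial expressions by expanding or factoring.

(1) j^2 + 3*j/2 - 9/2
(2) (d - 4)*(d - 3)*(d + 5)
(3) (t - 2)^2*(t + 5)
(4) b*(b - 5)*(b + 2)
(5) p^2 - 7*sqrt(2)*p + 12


(1) = (j - 3/2)*(j + 3)
(2) = d^3 - 2*d^2 - 23*d + 60
(3) = t^3 + t^2 - 16*t + 20
(4) = b^3 - 3*b^2 - 10*b
(5) = (p - 6*sqrt(2))*(p - sqrt(2))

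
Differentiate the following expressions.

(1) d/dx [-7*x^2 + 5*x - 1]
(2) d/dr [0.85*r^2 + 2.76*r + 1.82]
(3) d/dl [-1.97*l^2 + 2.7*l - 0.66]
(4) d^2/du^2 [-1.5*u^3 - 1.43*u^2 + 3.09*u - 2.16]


(1) = 5 - 14*x
(2) = 1.7*r + 2.76
(3) = 2.7 - 3.94*l
(4) = -9.0*u - 2.86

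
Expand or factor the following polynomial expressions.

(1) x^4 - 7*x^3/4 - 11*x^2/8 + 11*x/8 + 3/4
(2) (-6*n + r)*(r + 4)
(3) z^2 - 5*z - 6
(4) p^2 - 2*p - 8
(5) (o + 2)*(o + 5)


(1) = (x - 2)*(x - 1)*(x + 1/2)*(x + 3/4)
(2) = -6*n*r - 24*n + r^2 + 4*r
(3) = (z - 6)*(z + 1)
(4) = (p - 4)*(p + 2)
(5) = o^2 + 7*o + 10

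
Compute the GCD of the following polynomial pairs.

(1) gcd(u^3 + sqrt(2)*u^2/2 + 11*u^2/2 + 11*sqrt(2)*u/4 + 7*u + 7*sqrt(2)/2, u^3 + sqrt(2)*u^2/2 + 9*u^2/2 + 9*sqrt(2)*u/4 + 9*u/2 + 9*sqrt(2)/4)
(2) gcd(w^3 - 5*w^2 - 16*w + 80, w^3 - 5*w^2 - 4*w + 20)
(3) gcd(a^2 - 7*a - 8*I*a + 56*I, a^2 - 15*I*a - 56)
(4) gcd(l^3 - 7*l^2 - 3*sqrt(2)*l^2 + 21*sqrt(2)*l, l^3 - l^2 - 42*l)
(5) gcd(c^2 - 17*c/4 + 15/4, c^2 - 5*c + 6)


(1) = u + sqrt(2)/2
(2) = gcd((w - 5)*(w - 4)*(w + 4), (w - 5)*(w - 2)*(w + 2)) = w - 5
(3) = a - 8*I
(4) = l^2 - 7*l
(5) = gcd((c - 3)*(c - 5/4), (c - 3)*(c - 2)) = c - 3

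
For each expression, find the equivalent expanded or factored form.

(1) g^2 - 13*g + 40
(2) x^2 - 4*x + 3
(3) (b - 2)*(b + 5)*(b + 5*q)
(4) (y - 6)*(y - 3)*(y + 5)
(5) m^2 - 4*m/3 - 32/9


(1) = (g - 8)*(g - 5)
(2) = (x - 3)*(x - 1)
(3) = b^3 + 5*b^2*q + 3*b^2 + 15*b*q - 10*b - 50*q
(4) = y^3 - 4*y^2 - 27*y + 90
(5) = (m - 8/3)*(m + 4/3)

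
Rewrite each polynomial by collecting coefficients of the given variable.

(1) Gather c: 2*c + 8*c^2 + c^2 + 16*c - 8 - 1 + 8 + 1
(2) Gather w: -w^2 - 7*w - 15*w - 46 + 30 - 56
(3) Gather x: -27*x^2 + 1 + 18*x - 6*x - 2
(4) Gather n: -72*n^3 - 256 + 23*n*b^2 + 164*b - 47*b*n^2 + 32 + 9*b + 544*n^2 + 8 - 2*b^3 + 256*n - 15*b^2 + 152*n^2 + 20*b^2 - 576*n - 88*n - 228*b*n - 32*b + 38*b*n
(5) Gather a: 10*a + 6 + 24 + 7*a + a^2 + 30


(1) = 9*c^2 + 18*c
(2) = -w^2 - 22*w - 72
(3) = -27*x^2 + 12*x - 1
(4) = -2*b^3 + 5*b^2 + 141*b - 72*n^3 + n^2*(696 - 47*b) + n*(23*b^2 - 190*b - 408) - 216
(5) = a^2 + 17*a + 60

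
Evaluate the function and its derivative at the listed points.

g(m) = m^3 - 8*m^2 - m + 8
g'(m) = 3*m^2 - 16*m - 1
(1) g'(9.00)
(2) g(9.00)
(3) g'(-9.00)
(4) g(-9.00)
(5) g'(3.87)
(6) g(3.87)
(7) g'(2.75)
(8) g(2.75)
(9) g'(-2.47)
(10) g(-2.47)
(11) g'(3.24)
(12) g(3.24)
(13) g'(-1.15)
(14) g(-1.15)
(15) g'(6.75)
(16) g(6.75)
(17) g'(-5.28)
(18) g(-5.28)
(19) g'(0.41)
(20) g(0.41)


(1) = 98.00
(2) = 80.00
(3) = 386.00
(4) = -1360.00
(5) = -17.99
(6) = -57.72
(7) = -22.31
(8) = -34.45
(9) = 56.82
(10) = -53.41
(11) = -21.35
(12) = -45.21
(13) = 21.37
(14) = -2.95
(15) = 27.69
(16) = -55.70
(17) = 167.12
(18) = -356.95
(19) = -7.06
(20) = 6.31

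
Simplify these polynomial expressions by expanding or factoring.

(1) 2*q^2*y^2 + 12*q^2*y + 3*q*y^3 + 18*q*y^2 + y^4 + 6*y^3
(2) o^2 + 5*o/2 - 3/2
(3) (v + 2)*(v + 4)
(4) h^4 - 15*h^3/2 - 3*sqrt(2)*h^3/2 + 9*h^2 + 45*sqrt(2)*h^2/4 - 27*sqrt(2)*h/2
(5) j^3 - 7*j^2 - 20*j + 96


(1) = y*(q + y)*(2*q + y)*(y + 6)
(2) = (o - 1/2)*(o + 3)
(3) = v^2 + 6*v + 8
(4) = h*(h - 6)*(h - 3/2)*(h - 3*sqrt(2)/2)
(5) = (j - 8)*(j - 3)*(j + 4)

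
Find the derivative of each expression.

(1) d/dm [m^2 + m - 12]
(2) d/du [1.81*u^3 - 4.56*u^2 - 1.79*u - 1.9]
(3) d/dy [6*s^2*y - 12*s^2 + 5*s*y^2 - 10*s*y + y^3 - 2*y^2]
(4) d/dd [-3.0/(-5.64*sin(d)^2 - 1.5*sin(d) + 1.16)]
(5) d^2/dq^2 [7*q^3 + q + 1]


(1) = 2*m + 1
(2) = 5.43*u^2 - 9.12*u - 1.79
(3) = 6*s^2 + 10*s*y - 10*s + 3*y^2 - 4*y
(4) = -(33.84*sin(d) + 4.5)*cos(d)/(5.64*sin(d)^2 + 1.5*sin(d) - 1.16)^2
(5) = 42*q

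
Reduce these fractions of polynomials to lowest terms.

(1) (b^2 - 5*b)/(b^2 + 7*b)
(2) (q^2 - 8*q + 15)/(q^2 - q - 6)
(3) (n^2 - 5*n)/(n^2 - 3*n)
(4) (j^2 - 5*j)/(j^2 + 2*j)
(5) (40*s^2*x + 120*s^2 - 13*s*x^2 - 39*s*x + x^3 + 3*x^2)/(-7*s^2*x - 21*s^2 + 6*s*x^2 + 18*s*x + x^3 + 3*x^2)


(1) = (b - 5)/(b + 7)
(2) = (q - 5)/(q + 2)
(3) = (n - 5)/(n - 3)
(4) = (j - 5)/(j + 2)
(5) = (40*s^2 - 13*s*x + x^2)/(-7*s^2 + 6*s*x + x^2)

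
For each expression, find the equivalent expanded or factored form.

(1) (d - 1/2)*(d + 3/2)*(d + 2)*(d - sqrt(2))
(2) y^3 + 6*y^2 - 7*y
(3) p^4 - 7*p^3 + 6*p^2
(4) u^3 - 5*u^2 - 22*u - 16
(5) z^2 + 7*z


(1) = d^4 - sqrt(2)*d^3 + 3*d^3 - 3*sqrt(2)*d^2 + 5*d^2/4 - 5*sqrt(2)*d/4 - 3*d/2 + 3*sqrt(2)/2
(2) = y*(y - 1)*(y + 7)
(3) = p^2*(p - 6)*(p - 1)
(4) = (u - 8)*(u + 1)*(u + 2)
(5) = z*(z + 7)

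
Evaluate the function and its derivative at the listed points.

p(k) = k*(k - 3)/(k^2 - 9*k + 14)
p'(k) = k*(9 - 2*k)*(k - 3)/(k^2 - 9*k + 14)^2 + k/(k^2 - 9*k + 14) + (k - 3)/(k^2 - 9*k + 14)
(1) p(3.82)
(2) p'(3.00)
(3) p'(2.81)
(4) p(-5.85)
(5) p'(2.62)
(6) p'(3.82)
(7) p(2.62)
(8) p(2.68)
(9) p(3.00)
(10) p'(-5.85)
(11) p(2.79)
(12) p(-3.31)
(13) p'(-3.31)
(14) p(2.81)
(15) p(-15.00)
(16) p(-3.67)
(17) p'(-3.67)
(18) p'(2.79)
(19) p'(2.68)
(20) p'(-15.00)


(1) = -0.54
(2) = -0.75
(3) = -0.93
(4) = 0.51
(5) = -1.33
(6) = -0.67
(7) = 0.37
(8) = 0.29
(9) = 0.00
(10) = -0.04
(11) = 0.18
(12) = 0.38
(13) = -0.07
(14) = 0.16
(15) = 0.72
(16) = 0.40
(17) = -0.06
(18) = -0.96
(19) = -1.17
(20) = -0.01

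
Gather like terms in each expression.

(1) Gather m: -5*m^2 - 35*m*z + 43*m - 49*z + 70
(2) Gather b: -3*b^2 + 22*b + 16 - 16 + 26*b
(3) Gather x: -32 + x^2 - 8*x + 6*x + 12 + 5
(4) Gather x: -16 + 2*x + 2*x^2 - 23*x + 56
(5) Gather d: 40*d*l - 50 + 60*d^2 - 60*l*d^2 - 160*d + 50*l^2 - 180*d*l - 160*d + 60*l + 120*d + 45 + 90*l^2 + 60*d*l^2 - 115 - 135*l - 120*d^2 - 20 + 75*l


(1) = -5*m^2 + m*(43 - 35*z) - 49*z + 70
(2) = -3*b^2 + 48*b
(3) = x^2 - 2*x - 15
(4) = 2*x^2 - 21*x + 40
(5) = d^2*(-60*l - 60) + d*(60*l^2 - 140*l - 200) + 140*l^2 - 140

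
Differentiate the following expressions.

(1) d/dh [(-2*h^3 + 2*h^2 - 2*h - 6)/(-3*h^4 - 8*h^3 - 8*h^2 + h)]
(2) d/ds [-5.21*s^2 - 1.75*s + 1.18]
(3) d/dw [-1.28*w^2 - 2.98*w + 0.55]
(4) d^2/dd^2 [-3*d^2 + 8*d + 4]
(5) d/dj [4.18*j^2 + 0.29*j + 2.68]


(1) = 2*(-3*h^6 + 6*h^5 + 7*h^4 - 54*h^3 - 79*h^2 - 48*h + 3)/(h^2*(9*h^6 + 48*h^5 + 112*h^4 + 122*h^3 + 48*h^2 - 16*h + 1))
(2) = -10.42*s - 1.75
(3) = -2.56*w - 2.98
(4) = -6
(5) = 8.36*j + 0.29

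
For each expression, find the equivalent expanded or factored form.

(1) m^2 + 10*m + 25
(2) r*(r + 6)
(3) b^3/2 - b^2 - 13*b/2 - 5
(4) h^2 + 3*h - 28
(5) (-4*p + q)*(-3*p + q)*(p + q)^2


(1) = (m + 5)^2
(2) = r^2 + 6*r
(3) = (b/2 + 1)*(b - 5)*(b + 1)
(4) = (h - 4)*(h + 7)
(5) = 12*p^4 + 17*p^3*q - p^2*q^2 - 5*p*q^3 + q^4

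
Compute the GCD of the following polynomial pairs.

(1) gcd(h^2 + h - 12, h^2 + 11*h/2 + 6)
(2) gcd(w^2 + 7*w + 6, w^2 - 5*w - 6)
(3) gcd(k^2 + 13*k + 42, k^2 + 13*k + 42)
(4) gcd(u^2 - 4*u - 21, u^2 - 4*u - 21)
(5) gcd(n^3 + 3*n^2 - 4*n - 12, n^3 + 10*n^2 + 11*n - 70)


(1) = gcd((h - 3)*(h + 4), (h + 3/2)*(h + 4)) = h + 4
(2) = gcd((w + 1)*(w + 6), (w - 6)*(w + 1)) = w + 1
(3) = k^2 + 13*k + 42
(4) = gcd((u - 7)*(u + 3), (u - 7)*(u + 3)) = u^2 - 4*u - 21
(5) = n - 2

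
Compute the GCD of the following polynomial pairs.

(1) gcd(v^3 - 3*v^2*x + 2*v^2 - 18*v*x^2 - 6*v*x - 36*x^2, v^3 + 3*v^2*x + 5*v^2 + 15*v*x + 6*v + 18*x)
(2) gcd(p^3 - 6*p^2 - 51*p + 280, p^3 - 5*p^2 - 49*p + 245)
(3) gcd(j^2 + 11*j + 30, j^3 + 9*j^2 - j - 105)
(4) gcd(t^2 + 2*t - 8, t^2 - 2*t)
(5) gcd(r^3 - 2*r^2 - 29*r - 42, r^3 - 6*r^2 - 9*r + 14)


(1) = gcd((v + 2)*(v - 6*x)*(v + 3*x), (v + 2)*(v + 3)*(v + 3*x)) = v^2 + 3*v*x + 2*v + 6*x
(2) = gcd((p - 8)*(p - 5)*(p + 7), (p - 7)*(p - 5)*(p + 7)) = p^2 + 2*p - 35
(3) = j + 5
(4) = gcd((t - 2)*(t + 4), t*(t - 2)) = t - 2
(5) = r^2 - 5*r - 14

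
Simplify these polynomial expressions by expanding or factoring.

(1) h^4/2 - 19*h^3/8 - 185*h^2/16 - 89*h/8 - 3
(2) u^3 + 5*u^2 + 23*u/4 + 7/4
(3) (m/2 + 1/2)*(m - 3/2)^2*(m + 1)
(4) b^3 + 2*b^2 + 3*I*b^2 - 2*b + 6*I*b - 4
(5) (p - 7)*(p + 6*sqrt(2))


(1) = (h/2 + 1/4)*(h - 8)*(h + 3/4)*(h + 2)
(2) = (u + 1/2)*(u + 1)*(u + 7/2)
(3) = m^4/2 - m^3/2 - 11*m^2/8 + 3*m/4 + 9/8
(4) = (b + 2)*(b + I)*(b + 2*I)
(5) = p^2 - 7*p + 6*sqrt(2)*p - 42*sqrt(2)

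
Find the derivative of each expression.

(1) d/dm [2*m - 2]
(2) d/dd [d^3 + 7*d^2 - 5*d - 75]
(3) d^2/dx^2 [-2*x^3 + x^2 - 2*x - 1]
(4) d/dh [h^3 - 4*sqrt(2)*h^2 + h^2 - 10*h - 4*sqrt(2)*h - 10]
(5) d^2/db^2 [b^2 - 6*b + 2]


(1) = 2
(2) = 3*d^2 + 14*d - 5
(3) = 2 - 12*x
(4) = 3*h^2 - 8*sqrt(2)*h + 2*h - 10 - 4*sqrt(2)
(5) = 2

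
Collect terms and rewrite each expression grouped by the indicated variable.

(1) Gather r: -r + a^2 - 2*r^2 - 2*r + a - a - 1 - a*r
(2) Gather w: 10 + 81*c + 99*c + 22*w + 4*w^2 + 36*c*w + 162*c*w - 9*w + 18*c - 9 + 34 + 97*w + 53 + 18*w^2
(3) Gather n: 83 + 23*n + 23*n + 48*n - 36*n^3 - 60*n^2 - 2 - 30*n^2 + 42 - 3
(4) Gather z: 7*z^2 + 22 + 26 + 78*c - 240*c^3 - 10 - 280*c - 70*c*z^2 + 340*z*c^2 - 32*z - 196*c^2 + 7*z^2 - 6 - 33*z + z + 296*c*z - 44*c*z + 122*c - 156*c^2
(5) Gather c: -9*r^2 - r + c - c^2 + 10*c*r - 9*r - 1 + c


(1) = a^2 - 2*r^2 + r*(-a - 3) - 1
(2) = 198*c + 22*w^2 + w*(198*c + 110) + 88
(3) = -36*n^3 - 90*n^2 + 94*n + 120
(4) = -240*c^3 - 352*c^2 - 80*c + z^2*(14 - 70*c) + z*(340*c^2 + 252*c - 64) + 32
(5) = -c^2 + c*(10*r + 2) - 9*r^2 - 10*r - 1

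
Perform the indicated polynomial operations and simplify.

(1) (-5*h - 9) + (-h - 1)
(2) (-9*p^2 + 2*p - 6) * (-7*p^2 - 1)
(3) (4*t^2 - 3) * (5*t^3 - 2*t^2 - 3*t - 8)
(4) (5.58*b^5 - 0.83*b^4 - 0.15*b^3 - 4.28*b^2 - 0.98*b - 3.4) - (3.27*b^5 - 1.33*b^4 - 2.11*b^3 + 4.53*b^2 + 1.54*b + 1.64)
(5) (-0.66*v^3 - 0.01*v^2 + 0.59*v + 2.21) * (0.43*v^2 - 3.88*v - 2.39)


(1) = -6*h - 10
(2) = 63*p^4 - 14*p^3 + 51*p^2 - 2*p + 6
(3) = 20*t^5 - 8*t^4 - 27*t^3 - 26*t^2 + 9*t + 24
(4) = 2.31*b^5 + 0.5*b^4 + 1.96*b^3 - 8.81*b^2 - 2.52*b - 5.04
(5) = -0.2838*v^5 + 2.5565*v^4 + 1.8699*v^3 - 1.315*v^2 - 9.9849*v - 5.2819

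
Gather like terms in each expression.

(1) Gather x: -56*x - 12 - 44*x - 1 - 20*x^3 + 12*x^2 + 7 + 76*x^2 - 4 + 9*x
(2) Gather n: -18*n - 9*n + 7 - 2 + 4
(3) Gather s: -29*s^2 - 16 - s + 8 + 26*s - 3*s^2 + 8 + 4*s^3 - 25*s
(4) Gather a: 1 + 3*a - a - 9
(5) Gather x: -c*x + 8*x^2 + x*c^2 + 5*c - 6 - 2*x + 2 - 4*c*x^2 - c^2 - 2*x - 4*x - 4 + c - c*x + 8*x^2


(1) = -20*x^3 + 88*x^2 - 91*x - 10
(2) = 9 - 27*n
(3) = 4*s^3 - 32*s^2
(4) = 2*a - 8
(5) = -c^2 + 6*c + x^2*(16 - 4*c) + x*(c^2 - 2*c - 8) - 8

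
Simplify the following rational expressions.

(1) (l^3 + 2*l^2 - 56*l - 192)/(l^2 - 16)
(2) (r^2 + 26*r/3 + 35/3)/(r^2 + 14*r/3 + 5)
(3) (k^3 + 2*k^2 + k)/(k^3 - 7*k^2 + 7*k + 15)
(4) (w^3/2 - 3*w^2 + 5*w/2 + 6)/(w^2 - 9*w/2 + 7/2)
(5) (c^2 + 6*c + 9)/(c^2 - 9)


(1) = (l^2 - 2*l - 48)/(l - 4)
(2) = (r + 7)/(r + 3)
(3) = (k^2 + k)/(k^2 - 8*k + 15)
(4) = (w^3 - 6*w^2 + 5*w + 12)/(2*w^2 - 9*w + 7)
(5) = (c + 3)/(c - 3)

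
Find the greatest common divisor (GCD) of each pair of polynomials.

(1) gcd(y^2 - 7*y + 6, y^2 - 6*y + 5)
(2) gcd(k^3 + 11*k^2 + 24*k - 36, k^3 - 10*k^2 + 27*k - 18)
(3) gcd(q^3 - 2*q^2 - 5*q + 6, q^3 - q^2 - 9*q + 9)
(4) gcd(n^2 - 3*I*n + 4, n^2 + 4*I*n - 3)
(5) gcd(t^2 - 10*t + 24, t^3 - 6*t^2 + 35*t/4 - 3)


(1) = gcd((y - 6)*(y - 1), (y - 5)*(y - 1)) = y - 1
(2) = k - 1
(3) = gcd((q - 3)*(q - 1)*(q + 2), (q - 3)*(q - 1)*(q + 3)) = q^2 - 4*q + 3
(4) = n + I
(5) = t - 4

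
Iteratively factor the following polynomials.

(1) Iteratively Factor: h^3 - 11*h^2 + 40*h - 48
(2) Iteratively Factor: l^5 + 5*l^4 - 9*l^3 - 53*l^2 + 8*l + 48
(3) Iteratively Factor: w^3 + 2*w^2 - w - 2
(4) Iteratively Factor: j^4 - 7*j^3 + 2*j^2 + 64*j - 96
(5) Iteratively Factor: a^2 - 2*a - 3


(1) = (h - 4)*(h^2 - 7*h + 12) = (h - 4)*(h - 3)*(h - 4)
(2) = (l - 3)*(l^4 + 8*l^3 + 15*l^2 - 8*l - 16) = (l - 3)*(l + 4)*(l^3 + 4*l^2 - l - 4) = (l - 3)*(l - 1)*(l + 4)*(l^2 + 5*l + 4) = (l - 3)*(l - 1)*(l + 4)^2*(l + 1)
(3) = (w - 1)*(w^2 + 3*w + 2) = (w - 1)*(w + 1)*(w + 2)
(4) = (j - 2)*(j^3 - 5*j^2 - 8*j + 48) = (j - 4)*(j - 2)*(j^2 - j - 12) = (j - 4)*(j - 2)*(j + 3)*(j - 4)
(5) = (a + 1)*(a - 3)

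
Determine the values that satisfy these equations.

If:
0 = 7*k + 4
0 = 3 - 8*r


Then:
k = -4/7
r = 3/8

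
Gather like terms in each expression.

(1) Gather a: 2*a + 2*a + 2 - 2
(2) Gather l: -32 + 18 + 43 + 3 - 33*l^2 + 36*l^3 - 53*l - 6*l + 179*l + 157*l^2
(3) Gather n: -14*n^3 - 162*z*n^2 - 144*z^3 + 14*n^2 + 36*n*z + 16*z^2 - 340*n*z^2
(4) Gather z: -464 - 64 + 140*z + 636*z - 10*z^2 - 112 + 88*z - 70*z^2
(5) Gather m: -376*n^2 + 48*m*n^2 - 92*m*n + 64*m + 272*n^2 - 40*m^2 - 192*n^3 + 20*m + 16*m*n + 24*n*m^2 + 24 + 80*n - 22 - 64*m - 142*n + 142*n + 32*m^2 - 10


(1) = 4*a
(2) = 36*l^3 + 124*l^2 + 120*l + 32
(3) = -14*n^3 + n^2*(14 - 162*z) + n*(-340*z^2 + 36*z) - 144*z^3 + 16*z^2
(4) = -80*z^2 + 864*z - 640
(5) = m^2*(24*n - 8) + m*(48*n^2 - 76*n + 20) - 192*n^3 - 104*n^2 + 80*n - 8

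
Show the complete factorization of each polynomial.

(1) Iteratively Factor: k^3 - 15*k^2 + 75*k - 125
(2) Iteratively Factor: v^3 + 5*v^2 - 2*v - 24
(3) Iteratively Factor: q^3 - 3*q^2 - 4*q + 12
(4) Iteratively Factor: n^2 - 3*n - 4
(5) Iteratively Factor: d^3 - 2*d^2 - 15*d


(1) = (k - 5)*(k^2 - 10*k + 25) = (k - 5)^2*(k - 5)
(2) = (v + 4)*(v^2 + v - 6) = (v - 2)*(v + 4)*(v + 3)
(3) = (q - 2)*(q^2 - q - 6) = (q - 2)*(q + 2)*(q - 3)
(4) = (n - 4)*(n + 1)
(5) = (d)*(d^2 - 2*d - 15) = d*(d + 3)*(d - 5)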